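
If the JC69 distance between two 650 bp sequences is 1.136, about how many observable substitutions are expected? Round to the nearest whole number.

Invert JC69: p = (3/4)(1 − e^(−4d/3)) = 0.75 × (1 − e^(-1.514667)) = 0.75 × (1 − 0.219881) = 0.585089.
Expected differing sites = pL ≈ 0.585089 × 650 = 380.30785 ≈ 380.

380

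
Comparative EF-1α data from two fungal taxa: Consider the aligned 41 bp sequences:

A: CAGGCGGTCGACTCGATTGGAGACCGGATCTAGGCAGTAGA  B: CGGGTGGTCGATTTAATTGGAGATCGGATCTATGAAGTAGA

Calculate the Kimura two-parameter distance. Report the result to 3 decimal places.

Of 41 sites, 6 differences are transitions and 2 are transversions, so P = 6/41 ≈ 0.146341 and Q = 2/41 ≈ 0.04878.
Under the Kimura two-parameter model, d = −½ ln(1 − 2P − Q) − ¼ ln(1 − 2Q).
1 − 2P − Q = 0.658538, giving −½ ln(0.658538) = 0.208867.
1 − 2Q = 0.90244, giving −¼ ln(0.90244) = 0.025663.
d = 0.208867 + 0.025663 = 0.234530.

0.235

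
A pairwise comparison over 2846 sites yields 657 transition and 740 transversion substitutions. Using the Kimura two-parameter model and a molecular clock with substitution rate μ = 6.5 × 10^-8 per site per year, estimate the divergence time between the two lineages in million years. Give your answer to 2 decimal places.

6.33

P = 657/2846 ≈ 0.23085 and Q = 740/2846 ≈ 0.260014.
Under the Kimura two-parameter model, d = −½ ln(1 − 2P − Q) − ¼ ln(1 − 2Q).
1 − 2P − Q = 0.278286, giving −½ ln(0.278286) = 0.639553.
1 − 2Q = 0.479972, giving −¼ ln(0.479972) = 0.183507.
d = 0.639553 + 0.183507 = 0.823060.
Under a molecular clock d = 2μt, so t = d/(2μ) = 0.823060 / (2 × 6.5 × 10^-8) = 6.33 million years.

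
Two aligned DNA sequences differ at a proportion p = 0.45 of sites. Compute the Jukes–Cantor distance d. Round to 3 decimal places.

d = −(3/4) ln(1 − 4p/3) = −0.75 ln(1 − 0.6) = −0.75 ln(0.4)
  = −0.75 × (-0.916291) = 0.687218 substitutions/site.

0.687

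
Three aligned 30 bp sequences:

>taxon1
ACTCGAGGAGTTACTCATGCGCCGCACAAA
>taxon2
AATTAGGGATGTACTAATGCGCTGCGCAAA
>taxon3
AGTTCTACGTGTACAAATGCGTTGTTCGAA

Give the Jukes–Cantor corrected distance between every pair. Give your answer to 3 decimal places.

taxon1–taxon2: 9/30 sites differ → p = 0.3, d = −0.75 ln(1 − 0.4) = 0.383119 ≈ 0.383.
taxon1–taxon3: 16/30 sites differ → p ≈ 0.533333, d = −0.75 ln(1 − 0.711111) = 0.931285 ≈ 0.931.
taxon2–taxon3: 11/30 sites differ → p ≈ 0.366667, d = −0.75 ln(1 − 0.488889) = 0.503376 ≈ 0.503.

d(taxon1,taxon2) = 0.383, d(taxon1,taxon3) = 0.931, d(taxon2,taxon3) = 0.503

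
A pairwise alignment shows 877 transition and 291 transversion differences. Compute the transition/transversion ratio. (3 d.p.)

3.014

R = 877/291 = 3.013745… ≈ 3.014 (to 3 d.p.).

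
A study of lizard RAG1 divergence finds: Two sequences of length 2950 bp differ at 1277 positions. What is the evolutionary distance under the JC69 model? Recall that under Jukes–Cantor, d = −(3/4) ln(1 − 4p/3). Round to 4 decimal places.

0.6456

p = 1277/2950 ≈ 0.432881.
d = −(3/4) ln(1 − 4p/3) = −0.75 ln(1 − 0.577175) = −0.75 ln(0.422825)
  = −0.75 × (-0.860797) = 0.645598 substitutions/site.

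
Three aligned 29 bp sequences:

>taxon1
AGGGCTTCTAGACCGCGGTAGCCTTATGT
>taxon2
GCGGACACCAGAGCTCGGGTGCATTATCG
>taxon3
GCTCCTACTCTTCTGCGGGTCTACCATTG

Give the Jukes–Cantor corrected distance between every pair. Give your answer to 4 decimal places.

d(taxon1,taxon2) = 0.6829, d(taxon1,taxon3) = 1.3184, d(taxon2,taxon3) = 0.9978

taxon1–taxon2: 13/29 sites differ → p ≈ 0.448276, d = −0.75 ln(1 − 0.597701) = 0.682920 ≈ 0.6829.
taxon1–taxon3: 18/29 sites differ → p ≈ 0.62069, d = −0.75 ln(1 − 0.827587) = 1.318397 ≈ 1.3184.
taxon2–taxon3: 16/29 sites differ → p ≈ 0.551724, d = −0.75 ln(1 − 0.735632) = 0.997810 ≈ 0.9978.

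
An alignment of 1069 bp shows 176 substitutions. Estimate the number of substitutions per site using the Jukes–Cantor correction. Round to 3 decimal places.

0.186

p = 176/1069 ≈ 0.16464.
d = −(3/4) ln(1 − 4p/3) = −0.75 ln(1 − 0.21952) = −0.75 ln(0.78048)
  = −0.75 × (-0.247846) = 0.185885 substitutions/site.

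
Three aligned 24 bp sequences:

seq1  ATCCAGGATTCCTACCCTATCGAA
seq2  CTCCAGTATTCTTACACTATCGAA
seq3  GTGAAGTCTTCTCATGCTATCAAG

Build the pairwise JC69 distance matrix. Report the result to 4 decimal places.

seq1–seq2: 4/24 sites differ → p ≈ 0.166667, d = −0.75 ln(1 − 0.222223) = 0.188487 ≈ 0.1885.
seq1–seq3: 11/24 sites differ → p ≈ 0.458333, d = −0.75 ln(1 − 0.611111) = 0.708346 ≈ 0.7083.
seq2–seq3: 9/24 sites differ → p = 0.375, d = −0.75 ln(1 − 0.5) = 0.519860 ≈ 0.5199.

d(seq1,seq2) = 0.1885, d(seq1,seq3) = 0.7083, d(seq2,seq3) = 0.5199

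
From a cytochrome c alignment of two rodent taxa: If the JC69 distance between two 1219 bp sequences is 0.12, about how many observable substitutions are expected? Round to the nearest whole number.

Invert JC69: p = (3/4)(1 − e^(−4d/3)) = 0.75 × (1 − e^(-0.16)) = 0.75 × (1 − 0.852144) = 0.110892.
Expected differing sites = pL ≈ 0.110892 × 1219 = 135.177348 ≈ 135.

135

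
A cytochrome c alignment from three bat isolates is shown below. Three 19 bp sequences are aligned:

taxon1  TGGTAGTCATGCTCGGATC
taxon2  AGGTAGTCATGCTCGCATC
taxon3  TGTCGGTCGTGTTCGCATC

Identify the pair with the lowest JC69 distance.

taxon1–taxon2: 2/19 differ, p = 0.105, d = 0.113.
taxon1–taxon3: 6/19 differ, p = 0.316, d = 0.410.
taxon2–taxon3: 6/19 differ, p = 0.316, d = 0.410.
The smallest distance is between taxon1 and taxon2.

taxon1 and taxon2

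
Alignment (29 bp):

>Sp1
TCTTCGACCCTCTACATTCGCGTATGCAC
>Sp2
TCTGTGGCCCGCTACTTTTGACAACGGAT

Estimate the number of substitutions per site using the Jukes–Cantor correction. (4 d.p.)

The sequences differ at 12 of 29 sites, so p = 12/29 ≈ 0.413793.
d = −(3/4) ln(1 − 4p/3) = −0.75 ln(1 − 0.551724) = −0.75 ln(0.448276)
  = −0.75 × (-0.802346) = 0.601760 substitutions/site.

0.6018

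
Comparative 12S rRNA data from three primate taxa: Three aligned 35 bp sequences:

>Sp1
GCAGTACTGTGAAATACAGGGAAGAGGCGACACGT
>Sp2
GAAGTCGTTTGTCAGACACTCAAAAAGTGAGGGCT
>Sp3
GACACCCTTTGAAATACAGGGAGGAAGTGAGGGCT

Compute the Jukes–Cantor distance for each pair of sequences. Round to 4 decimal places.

d(Sp1,Sp2) = 0.7823, d(Sp1,Sp3) = 0.5128, d(Sp2,Sp3) = 0.4582

Sp1–Sp2: 17/35 sites differ → p ≈ 0.485714, d = −0.75 ln(1 − 0.647619) = 0.782282 ≈ 0.7823.
Sp1–Sp3: 13/35 sites differ → p ≈ 0.371429, d = −0.75 ln(1 − 0.495239) = 0.512753 ≈ 0.5128.
Sp2–Sp3: 12/35 sites differ → p ≈ 0.342857, d = −0.75 ln(1 − 0.457143) = 0.458182 ≈ 0.4582.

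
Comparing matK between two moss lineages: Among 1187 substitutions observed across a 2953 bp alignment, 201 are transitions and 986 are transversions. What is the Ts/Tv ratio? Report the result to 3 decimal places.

R = 201/986 = 0.203853… ≈ 0.204 (to 3 d.p.).

0.204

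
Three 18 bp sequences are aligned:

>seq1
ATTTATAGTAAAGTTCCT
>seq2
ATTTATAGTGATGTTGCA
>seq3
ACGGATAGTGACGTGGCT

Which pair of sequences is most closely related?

seq1 and seq2

seq1–seq2: 4/18 differ, p = 0.222, d = 0.264.
seq1–seq3: 7/18 differ, p = 0.389, d = 0.548.
seq2–seq3: 6/18 differ, p = 0.333, d = 0.441.
The smallest distance is between seq1 and seq2.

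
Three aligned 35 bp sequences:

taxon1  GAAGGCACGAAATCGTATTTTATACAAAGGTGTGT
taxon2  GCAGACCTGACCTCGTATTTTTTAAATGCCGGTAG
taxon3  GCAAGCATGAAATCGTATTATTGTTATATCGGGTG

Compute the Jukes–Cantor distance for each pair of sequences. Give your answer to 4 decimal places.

taxon1–taxon2: 15/35 sites differ → p ≈ 0.428571, d = −0.75 ln(1 − 0.571428) = 0.635472 ≈ 0.6355.
taxon1–taxon3: 15/35 sites differ → p ≈ 0.428571, d = −0.75 ln(1 − 0.571428) = 0.635472 ≈ 0.6355.
taxon2–taxon3: 13/35 sites differ → p ≈ 0.371429, d = −0.75 ln(1 − 0.495239) = 0.512753 ≈ 0.5128.

d(taxon1,taxon2) = 0.6355, d(taxon1,taxon3) = 0.6355, d(taxon2,taxon3) = 0.5128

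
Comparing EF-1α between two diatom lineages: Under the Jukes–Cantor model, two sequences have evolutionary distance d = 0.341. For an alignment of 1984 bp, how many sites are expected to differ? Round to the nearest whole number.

Invert JC69: p = (3/4)(1 − e^(−4d/3)) = 0.75 × (1 − e^(-0.454667)) = 0.75 × (1 − 0.634659) = 0.274006.
Expected differing sites = pL ≈ 0.274006 × 1984 = 543.627904 ≈ 544.

544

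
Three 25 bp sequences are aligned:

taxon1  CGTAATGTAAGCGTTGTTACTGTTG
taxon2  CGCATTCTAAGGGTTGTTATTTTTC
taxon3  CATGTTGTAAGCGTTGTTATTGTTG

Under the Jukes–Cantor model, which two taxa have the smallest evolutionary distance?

taxon1–taxon2: 7/25 differ, p = 0.280, d = 0.351.
taxon1–taxon3: 4/25 differ, p = 0.160, d = 0.180.
taxon2–taxon3: 7/25 differ, p = 0.280, d = 0.351.
The smallest distance is between taxon1 and taxon3.

taxon1 and taxon3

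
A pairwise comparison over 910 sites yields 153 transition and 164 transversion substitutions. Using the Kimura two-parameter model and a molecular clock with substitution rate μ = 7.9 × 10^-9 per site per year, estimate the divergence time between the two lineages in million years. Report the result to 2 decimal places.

30.07

P = 153/910 ≈ 0.168132 and Q = 164/910 ≈ 0.18022.
Under the Kimura two-parameter model, d = −½ ln(1 − 2P − Q) − ¼ ln(1 − 2Q).
1 − 2P − Q = 0.483516, giving −½ ln(0.483516) = 0.363335.
1 − 2Q = 0.63956, giving −¼ ln(0.63956) = 0.111744.
d = 0.363335 + 0.111744 = 0.475079.
Under a molecular clock d = 2μt, so t = d/(2μ) = 0.475079 / (2 × 7.9 × 10^-9) = 30.07 million years.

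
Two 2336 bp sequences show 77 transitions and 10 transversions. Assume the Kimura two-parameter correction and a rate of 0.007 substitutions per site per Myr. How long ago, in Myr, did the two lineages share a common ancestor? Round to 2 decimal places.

2.75

P = 77/2336 ≈ 0.032962 and Q = 10/2336 ≈ 0.004281.
Under the Kimura two-parameter model, d = −½ ln(1 − 2P − Q) − ¼ ln(1 − 2Q).
1 − 2P − Q = 0.929795, giving −½ ln(0.929795) = 0.036396.
1 − 2Q = 0.991438, giving −¼ ln(0.991438) = 0.002150.
d = 0.036396 + 0.002150 = 0.038546.
Under a molecular clock d = 2μt, so t = d/(2μ) = 0.038546 / (2 × 0.007) = 2.75 Myr.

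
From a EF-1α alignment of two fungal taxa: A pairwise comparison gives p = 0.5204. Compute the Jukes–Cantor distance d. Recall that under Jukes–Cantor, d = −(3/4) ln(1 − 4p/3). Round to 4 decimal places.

0.8878

d = −(3/4) ln(1 − 4p/3) = −0.75 ln(1 − 0.693867) = −0.75 ln(0.306133)
  = −0.75 × (-1.183736) = 0.887802 substitutions/site.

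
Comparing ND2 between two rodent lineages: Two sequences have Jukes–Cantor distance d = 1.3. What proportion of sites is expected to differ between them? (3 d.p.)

0.617

p = (3/4)(1 − e^(−4d/3)) = 0.75 × (1 − e^(-1.733333)) = 0.75 × (1 − 0.176695) = 0.617479.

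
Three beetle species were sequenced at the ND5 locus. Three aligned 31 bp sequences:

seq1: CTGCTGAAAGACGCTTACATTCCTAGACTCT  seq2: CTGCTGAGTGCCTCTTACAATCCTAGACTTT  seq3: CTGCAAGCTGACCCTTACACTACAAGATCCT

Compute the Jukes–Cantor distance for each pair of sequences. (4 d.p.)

d(seq1,seq2) = 0.2239, d(seq1,seq3) = 0.4806, d(seq2,seq3) = 0.5445

seq1–seq2: 6/31 sites differ → p ≈ 0.193548, d = −0.75 ln(1 − 0.258064) = 0.223869 ≈ 0.2239.
seq1–seq3: 11/31 sites differ → p ≈ 0.354839, d = −0.75 ln(1 − 0.473119) = 0.480585 ≈ 0.4806.
seq2–seq3: 12/31 sites differ → p ≈ 0.387097, d = −0.75 ln(1 − 0.516129) = 0.544453 ≈ 0.5445.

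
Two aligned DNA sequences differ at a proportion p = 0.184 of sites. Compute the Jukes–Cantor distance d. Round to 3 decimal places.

d = −(3/4) ln(1 − 4p/3) = −0.75 ln(1 − 0.245333) = −0.75 ln(0.754667)
  = −0.75 × (-0.281479) = 0.211109 substitutions/site.

0.211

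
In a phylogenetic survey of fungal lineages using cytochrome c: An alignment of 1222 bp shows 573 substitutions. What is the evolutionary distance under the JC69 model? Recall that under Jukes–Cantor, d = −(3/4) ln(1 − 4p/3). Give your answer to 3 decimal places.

p = 573/1222 ≈ 0.468903.
d = −(3/4) ln(1 − 4p/3) = −0.75 ln(1 − 0.625204) = −0.75 ln(0.374796)
  = −0.75 × (-0.981373) = 0.736030 substitutions/site.

0.736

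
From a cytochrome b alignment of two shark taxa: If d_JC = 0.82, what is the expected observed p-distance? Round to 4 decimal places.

p = (3/4)(1 − e^(−4d/3)) = 0.75 × (1 − e^(-1.093333)) = 0.75 × (1 − 0.335098) = 0.498677.

0.4987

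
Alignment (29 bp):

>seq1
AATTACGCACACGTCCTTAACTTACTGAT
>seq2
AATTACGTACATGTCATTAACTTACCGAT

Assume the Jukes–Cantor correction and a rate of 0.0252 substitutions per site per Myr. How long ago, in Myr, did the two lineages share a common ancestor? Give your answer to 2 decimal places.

3.02

The sequences differ at 4 of 29 sites (8, 12, 16, 26), so p = 4/29 ≈ 0.137931.
d = −(3/4) ln(1 − 4p/3) = −0.75 ln(1 − 0.183908) = −0.75 ln(0.816092)
  = −0.75 × (-0.203228) = 0.152421 substitutions/site.
Under a molecular clock d = 2μt, so t = d/(2μ) = 0.152421 / (2 × 0.0252) = 3.02 Myr.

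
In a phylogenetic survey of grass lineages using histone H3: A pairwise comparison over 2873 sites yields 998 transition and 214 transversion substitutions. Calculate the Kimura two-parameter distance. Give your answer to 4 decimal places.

P = 998/2873 ≈ 0.347372 and Q = 214/2873 ≈ 0.074487.
Under the Kimura two-parameter model, d = −½ ln(1 − 2P − Q) − ¼ ln(1 − 2Q).
1 − 2P − Q = 0.230769, giving −½ ln(0.230769) = 0.733169.
1 − 2Q = 0.851026, giving −¼ ln(0.851026) = 0.040328.
d = 0.733169 + 0.040328 = 0.773497.

0.7735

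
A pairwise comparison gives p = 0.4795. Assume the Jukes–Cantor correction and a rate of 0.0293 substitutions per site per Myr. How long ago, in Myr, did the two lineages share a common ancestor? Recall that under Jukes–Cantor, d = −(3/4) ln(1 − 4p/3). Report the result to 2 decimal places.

d = −(3/4) ln(1 − 4p/3) = −0.75 ln(1 − 0.639333) = −0.75 ln(0.360667)
  = −0.75 × (-1.019800) = 0.764850 substitutions/site.
Under a molecular clock d = 2μt, so t = d/(2μ) = 0.764850 / (2 × 0.0293) = 13.05 Myr.

13.05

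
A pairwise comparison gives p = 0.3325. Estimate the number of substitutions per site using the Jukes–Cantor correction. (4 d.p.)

d = −(3/4) ln(1 − 4p/3) = −0.75 ln(1 − 0.443333) = −0.75 ln(0.556667)
  = −0.75 × (-0.585788) = 0.439341 substitutions/site.

0.4393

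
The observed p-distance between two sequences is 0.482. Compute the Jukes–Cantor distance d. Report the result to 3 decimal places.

d = −(3/4) ln(1 − 4p/3) = −0.75 ln(1 − 0.642667) = −0.75 ln(0.357333)
  = −0.75 × (-1.029087) = 0.771815 substitutions/site.

0.772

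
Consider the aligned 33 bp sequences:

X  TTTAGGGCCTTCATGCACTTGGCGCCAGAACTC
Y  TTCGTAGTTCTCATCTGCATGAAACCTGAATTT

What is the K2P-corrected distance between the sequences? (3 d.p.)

1.145

Of 33 sites, 12 differences are transitions and 5 are transversions, so P = 12/33 ≈ 0.363636 and Q = 5/33 ≈ 0.151515.
Under the Kimura two-parameter model, d = −½ ln(1 − 2P − Q) − ¼ ln(1 − 2Q).
1 − 2P − Q = 0.121213, giving −½ ln(0.121213) = 1.055103.
1 − 2Q = 0.69697, giving −¼ ln(0.69697) = 0.090253.
d = 1.055103 + 0.090253 = 1.145356.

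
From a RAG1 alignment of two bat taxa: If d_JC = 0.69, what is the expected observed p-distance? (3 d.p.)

0.451

p = (3/4)(1 − e^(−4d/3)) = 0.75 × (1 − e^(-0.92)) = 0.75 × (1 − 0.398519) = 0.451111.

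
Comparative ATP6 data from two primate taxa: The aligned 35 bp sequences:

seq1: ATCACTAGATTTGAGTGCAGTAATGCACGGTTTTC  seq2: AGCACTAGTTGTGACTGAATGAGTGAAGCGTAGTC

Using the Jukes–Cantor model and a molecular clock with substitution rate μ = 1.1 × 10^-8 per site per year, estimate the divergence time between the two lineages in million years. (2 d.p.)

23.31

The sequences differ at 13 of 35 sites, so p = 13/35 ≈ 0.371429.
d = −(3/4) ln(1 − 4p/3) = −0.75 ln(1 − 0.495239) = −0.75 ln(0.504761)
  = −0.75 × (-0.683670) = 0.512753 substitutions/site.
Under a molecular clock d = 2μt, so t = d/(2μ) = 0.512753 / (2 × 1.1 × 10^-8) = 23.31 million years.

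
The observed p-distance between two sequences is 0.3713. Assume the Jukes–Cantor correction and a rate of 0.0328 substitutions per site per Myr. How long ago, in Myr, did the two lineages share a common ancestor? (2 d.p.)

d = −(3/4) ln(1 − 4p/3) = −0.75 ln(1 − 0.495067) = −0.75 ln(0.504933)
  = −0.75 × (-0.683330) = 0.512498 substitutions/site.
Under a molecular clock d = 2μt, so t = d/(2μ) = 0.512498 / (2 × 0.0328) = 7.81 Myr.

7.81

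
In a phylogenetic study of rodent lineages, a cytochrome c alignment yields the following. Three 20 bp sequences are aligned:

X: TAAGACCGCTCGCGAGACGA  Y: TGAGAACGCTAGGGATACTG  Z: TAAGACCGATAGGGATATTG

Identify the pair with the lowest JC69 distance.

X–Y: 7/20 differ, p = 0.350, d = 0.471.
X–Z: 7/20 differ, p = 0.350, d = 0.471.
Y–Z: 4/20 differ, p = 0.200, d = 0.233.
The smallest distance is between Y and Z.

Y and Z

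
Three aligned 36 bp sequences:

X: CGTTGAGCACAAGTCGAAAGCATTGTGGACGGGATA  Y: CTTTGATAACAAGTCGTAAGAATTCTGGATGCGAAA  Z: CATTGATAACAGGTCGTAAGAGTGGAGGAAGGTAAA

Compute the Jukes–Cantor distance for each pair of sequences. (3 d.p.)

X–Y: 9/36 sites differ → p = 0.25, d = −0.75 ln(1 − 0.333333) = 0.304098 ≈ 0.304.
X–Z: 12/36 sites differ → p ≈ 0.333333, d = −0.75 ln(1 − 0.444444) = 0.440839 ≈ 0.441.
Y–Z: 9/36 sites differ → p = 0.25, d = −0.75 ln(1 − 0.333333) = 0.304098 ≈ 0.304.

d(X,Y) = 0.304, d(X,Z) = 0.441, d(Y,Z) = 0.304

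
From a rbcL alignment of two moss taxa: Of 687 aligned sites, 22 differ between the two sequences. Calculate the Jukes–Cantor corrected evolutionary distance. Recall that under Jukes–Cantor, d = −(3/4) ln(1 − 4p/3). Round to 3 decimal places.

p = 22/687 ≈ 0.032023.
d = −(3/4) ln(1 − 4p/3) = −0.75 ln(1 − 0.042697) = −0.75 ln(0.957303)
  = −0.75 × (-0.043635) = 0.032726 substitutions/site.

0.033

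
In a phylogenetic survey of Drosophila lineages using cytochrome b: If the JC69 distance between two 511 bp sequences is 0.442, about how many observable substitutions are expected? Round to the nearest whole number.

Invert JC69: p = (3/4)(1 − e^(−4d/3)) = 0.75 × (1 − e^(-0.589333)) = 0.75 × (1 − 0.554697) = 0.333977.
Expected differing sites = pL ≈ 0.333977 × 511 = 170.662247 ≈ 171.

171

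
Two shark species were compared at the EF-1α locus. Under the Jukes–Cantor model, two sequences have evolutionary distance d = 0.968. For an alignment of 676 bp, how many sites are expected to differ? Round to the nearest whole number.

368

Invert JC69: p = (3/4)(1 − e^(−4d/3)) = 0.75 × (1 − e^(-1.290667)) = 0.75 × (1 − 0.275087) = 0.543685.
Expected differing sites = pL ≈ 0.543685 × 676 = 367.53106 ≈ 368.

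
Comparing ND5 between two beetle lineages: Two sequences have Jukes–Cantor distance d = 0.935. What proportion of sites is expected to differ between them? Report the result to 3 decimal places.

0.534

p = (3/4)(1 − e^(−4d/3)) = 0.75 × (1 − e^(-1.246667)) = 0.75 × (1 − 0.287461) = 0.534404.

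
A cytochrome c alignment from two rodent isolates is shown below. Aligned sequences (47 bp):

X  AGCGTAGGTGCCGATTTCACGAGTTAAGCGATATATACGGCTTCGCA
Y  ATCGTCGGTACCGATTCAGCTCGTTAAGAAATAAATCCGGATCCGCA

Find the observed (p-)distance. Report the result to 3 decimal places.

0.298

The sequences differ at 14 of 47 positions.
p = 14/47 = 0.297872… ≈ 0.298 (to 3 d.p.).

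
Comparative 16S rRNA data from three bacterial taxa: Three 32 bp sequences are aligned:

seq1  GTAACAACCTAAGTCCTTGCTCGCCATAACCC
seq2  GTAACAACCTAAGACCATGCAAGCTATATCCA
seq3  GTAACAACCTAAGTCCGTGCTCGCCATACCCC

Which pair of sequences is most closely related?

seq1–seq2: 7/32 differ, p = 0.219, d = 0.259.
seq1–seq3: 2/32 differ, p = 0.063, d = 0.065.
seq2–seq3: 7/32 differ, p = 0.219, d = 0.259.
The smallest distance is between seq1 and seq3.

seq1 and seq3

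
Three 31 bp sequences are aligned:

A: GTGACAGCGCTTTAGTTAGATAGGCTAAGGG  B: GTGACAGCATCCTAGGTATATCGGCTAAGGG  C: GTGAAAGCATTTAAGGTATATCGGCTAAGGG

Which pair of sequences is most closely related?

B and C

A–B: 7/31 differ, p = 0.226, d = 0.269.
A–C: 7/31 differ, p = 0.226, d = 0.269.
B–C: 4/31 differ, p = 0.129, d = 0.142.
The smallest distance is between B and C.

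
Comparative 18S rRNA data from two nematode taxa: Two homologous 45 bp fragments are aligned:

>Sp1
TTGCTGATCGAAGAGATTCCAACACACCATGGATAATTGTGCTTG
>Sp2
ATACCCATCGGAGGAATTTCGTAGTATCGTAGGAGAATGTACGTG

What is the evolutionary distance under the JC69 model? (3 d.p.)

0.791

The sequences differ at 22 of 45 sites, so p = 22/45 ≈ 0.488889.
d = −(3/4) ln(1 − 4p/3) = −0.75 ln(1 − 0.651852) = −0.75 ln(0.348148)
  = −0.75 × (-1.055128) = 0.791346 substitutions/site.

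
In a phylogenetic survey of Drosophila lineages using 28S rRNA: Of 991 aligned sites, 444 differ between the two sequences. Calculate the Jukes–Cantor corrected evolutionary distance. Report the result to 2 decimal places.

p = 444/991 ≈ 0.448032.
d = −(3/4) ln(1 − 4p/3) = −0.75 ln(1 − 0.597376) = −0.75 ln(0.402624)
  = −0.75 × (-0.909752) = 0.682314 substitutions/site.

0.68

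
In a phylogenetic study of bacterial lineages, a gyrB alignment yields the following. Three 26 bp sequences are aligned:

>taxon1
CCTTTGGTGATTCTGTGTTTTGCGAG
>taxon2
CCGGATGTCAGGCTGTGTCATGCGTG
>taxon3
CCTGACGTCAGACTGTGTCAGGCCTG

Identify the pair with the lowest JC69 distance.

taxon1–taxon2: 10/26 differ, p = 0.385, d = 0.539.
taxon1–taxon3: 11/26 differ, p = 0.423, d = 0.623.
taxon2–taxon3: 5/26 differ, p = 0.192, d = 0.222.
The smallest distance is between taxon2 and taxon3.

taxon2 and taxon3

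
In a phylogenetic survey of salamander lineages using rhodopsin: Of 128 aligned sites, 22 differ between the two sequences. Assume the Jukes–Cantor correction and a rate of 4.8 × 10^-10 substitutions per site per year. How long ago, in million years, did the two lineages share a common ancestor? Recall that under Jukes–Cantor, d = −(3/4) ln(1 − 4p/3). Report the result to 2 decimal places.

203.35

p = 22/128 = 0.171875.
d = −(3/4) ln(1 − 4p/3) = −0.75 ln(1 − 0.229167) = −0.75 ln(0.770833)
  = −0.75 × (-0.260284) = 0.195213 substitutions/site.
Under a molecular clock d = 2μt, so t = d/(2μ) = 0.195213 / (2 × 4.8 × 10^-10) = 203.35 million years.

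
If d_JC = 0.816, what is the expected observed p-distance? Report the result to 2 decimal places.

0.50

p = (3/4)(1 − e^(−4d/3)) = 0.75 × (1 − e^(-1.088)) = 0.75 × (1 − 0.336890) = 0.497333.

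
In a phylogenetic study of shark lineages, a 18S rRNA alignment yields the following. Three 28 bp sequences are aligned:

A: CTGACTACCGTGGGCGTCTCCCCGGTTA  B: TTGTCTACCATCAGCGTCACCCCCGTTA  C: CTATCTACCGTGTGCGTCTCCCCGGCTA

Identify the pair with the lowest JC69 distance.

A–B: 7/28 differ, p = 0.250, d = 0.304.
A–C: 4/28 differ, p = 0.143, d = 0.158.
B–C: 8/28 differ, p = 0.286, d = 0.360.
The smallest distance is between A and C.

A and C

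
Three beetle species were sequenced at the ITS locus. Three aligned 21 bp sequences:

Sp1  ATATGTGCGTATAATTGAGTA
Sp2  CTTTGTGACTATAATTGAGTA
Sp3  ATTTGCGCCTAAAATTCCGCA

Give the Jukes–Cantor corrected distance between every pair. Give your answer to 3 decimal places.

Sp1–Sp2: 4/21 sites differ → p ≈ 0.190476, d = −0.75 ln(1 − 0.253968) = 0.219740 ≈ 0.220.
Sp1–Sp3: 7/21 sites differ → p ≈ 0.333333, d = −0.75 ln(1 − 0.444444) = 0.440839 ≈ 0.441.
Sp2–Sp3: 7/21 sites differ → p ≈ 0.333333, d = −0.75 ln(1 − 0.444444) = 0.440839 ≈ 0.441.

d(Sp1,Sp2) = 0.220, d(Sp1,Sp3) = 0.441, d(Sp2,Sp3) = 0.441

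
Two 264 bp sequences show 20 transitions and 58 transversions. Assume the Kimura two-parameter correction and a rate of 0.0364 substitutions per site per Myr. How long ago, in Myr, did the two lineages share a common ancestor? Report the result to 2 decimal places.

5.17

P = 20/264 ≈ 0.075758 and Q = 58/264 ≈ 0.219697.
Under the Kimura two-parameter model, d = −½ ln(1 − 2P − Q) − ¼ ln(1 − 2Q).
1 − 2P − Q = 0.628787, giving −½ ln(0.628787) = 0.231981.
1 − 2Q = 0.560606, giving −¼ ln(0.560606) = 0.144684.
d = 0.231981 + 0.144684 = 0.376665.
Under a molecular clock d = 2μt, so t = d/(2μ) = 0.376665 / (2 × 0.0364) = 5.17 Myr.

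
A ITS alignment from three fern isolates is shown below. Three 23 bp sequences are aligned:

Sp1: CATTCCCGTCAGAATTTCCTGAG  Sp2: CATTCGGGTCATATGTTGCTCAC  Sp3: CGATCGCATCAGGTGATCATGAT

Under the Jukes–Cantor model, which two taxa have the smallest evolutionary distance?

Sp1 and Sp2

Sp1–Sp2: 8/23 differ, p = 0.348, d = 0.467.
Sp1–Sp3: 10/23 differ, p = 0.435, d = 0.650.
Sp2–Sp3: 11/23 differ, p = 0.478, d = 0.761.
The smallest distance is between Sp1 and Sp2.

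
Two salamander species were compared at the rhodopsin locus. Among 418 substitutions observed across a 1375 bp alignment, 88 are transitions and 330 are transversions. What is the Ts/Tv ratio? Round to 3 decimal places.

0.267

R = 88/330 = 0.266666… ≈ 0.267 (to 3 d.p.).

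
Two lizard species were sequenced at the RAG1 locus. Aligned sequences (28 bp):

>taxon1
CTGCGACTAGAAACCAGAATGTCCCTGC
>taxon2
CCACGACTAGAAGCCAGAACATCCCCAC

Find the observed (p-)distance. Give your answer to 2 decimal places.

The sequences differ at 7 of 28 positions (sites 2, 3, 13, 20, 21, 26, 27).
p = 7/28 = 0.25.

0.25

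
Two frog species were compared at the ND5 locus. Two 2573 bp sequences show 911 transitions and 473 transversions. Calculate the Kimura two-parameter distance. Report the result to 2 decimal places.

1.23

P = 911/2573 ≈ 0.354061 and Q = 473/2573 ≈ 0.183832.
Under the Kimura two-parameter model, d = −½ ln(1 − 2P − Q) − ¼ ln(1 − 2Q).
1 − 2P − Q = 0.108046, giving −½ ln(0.108046) = 1.112599.
1 − 2Q = 0.632336, giving −¼ ln(0.632336) = 0.114584.
d = 1.112599 + 0.114584 = 1.227183.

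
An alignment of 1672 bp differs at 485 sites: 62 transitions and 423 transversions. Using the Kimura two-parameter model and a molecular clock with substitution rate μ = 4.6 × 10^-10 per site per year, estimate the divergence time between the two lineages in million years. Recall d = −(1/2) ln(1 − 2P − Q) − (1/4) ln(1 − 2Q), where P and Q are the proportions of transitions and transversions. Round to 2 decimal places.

P = 62/1672 ≈ 0.037081 and Q = 423/1672 ≈ 0.25299.
Under the Kimura two-parameter model, d = −½ ln(1 − 2P − Q) − ¼ ln(1 − 2Q).
1 − 2P − Q = 0.672848, giving −½ ln(0.672848) = 0.198118.
1 − 2Q = 0.49402, giving −¼ ln(0.49402) = 0.176295.
d = 0.198118 + 0.176295 = 0.374413.
Under a molecular clock d = 2μt, so t = d/(2μ) = 0.374413 / (2 × 4.6 × 10^-10) = 406.97 million years.

406.97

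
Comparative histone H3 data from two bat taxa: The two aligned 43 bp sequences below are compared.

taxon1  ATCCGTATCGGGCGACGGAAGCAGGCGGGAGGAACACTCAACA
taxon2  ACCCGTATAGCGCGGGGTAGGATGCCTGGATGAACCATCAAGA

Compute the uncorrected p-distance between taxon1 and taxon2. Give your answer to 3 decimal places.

The sequences differ at 15 of 43 positions.
p = 15/43 = 0.348837… ≈ 0.349 (to 3 d.p.).

0.349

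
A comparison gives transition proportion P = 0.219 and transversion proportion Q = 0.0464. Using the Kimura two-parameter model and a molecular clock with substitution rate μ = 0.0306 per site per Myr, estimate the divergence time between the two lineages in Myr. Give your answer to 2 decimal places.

Under the Kimura two-parameter model, d = −½ ln(1 − 2P − Q) − ¼ ln(1 − 2Q).
1 − 2P − Q = 0.5156, giving −½ ln(0.5156) = 0.331212.
1 − 2Q = 0.9072, giving −¼ ln(0.9072) = 0.024348.
d = 0.331212 + 0.024348 = 0.355560.
Under a molecular clock d = 2μt, so t = d/(2μ) = 0.355560 / (2 × 0.0306) = 5.81 Myr.

5.81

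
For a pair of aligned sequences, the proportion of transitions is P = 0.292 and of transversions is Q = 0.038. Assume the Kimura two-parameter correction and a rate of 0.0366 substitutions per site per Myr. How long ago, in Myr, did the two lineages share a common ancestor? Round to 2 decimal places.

Under the Kimura two-parameter model, d = −½ ln(1 − 2P − Q) − ¼ ln(1 − 2Q).
1 − 2P − Q = 0.378, giving −½ ln(0.378) = 0.486431.
1 − 2Q = 0.924, giving −¼ ln(0.924) = 0.019761.
d = 0.486431 + 0.019761 = 0.506192.
Under a molecular clock d = 2μt, so t = d/(2μ) = 0.506192 / (2 × 0.0366) = 6.92 Myr.

6.92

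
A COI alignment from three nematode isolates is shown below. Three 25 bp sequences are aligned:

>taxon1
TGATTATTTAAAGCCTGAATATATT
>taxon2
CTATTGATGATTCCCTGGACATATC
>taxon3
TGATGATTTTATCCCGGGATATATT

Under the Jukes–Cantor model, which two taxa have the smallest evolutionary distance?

taxon1–taxon2: 11/25 differ, p = 0.440, d = 0.663.
taxon1–taxon3: 6/25 differ, p = 0.240, d = 0.289.
taxon2–taxon3: 11/25 differ, p = 0.440, d = 0.663.
The smallest distance is between taxon1 and taxon3.

taxon1 and taxon3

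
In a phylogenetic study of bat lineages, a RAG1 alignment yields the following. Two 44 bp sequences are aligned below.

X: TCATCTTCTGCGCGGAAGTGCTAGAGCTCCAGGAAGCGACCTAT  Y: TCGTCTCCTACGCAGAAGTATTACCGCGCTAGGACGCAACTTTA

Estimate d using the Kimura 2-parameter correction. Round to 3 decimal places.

0.474

Of 44 sites, 9 differences are transitions and 6 are transversions, so P = 9/44 ≈ 0.204545 and Q = 6/44 ≈ 0.136364.
Under the Kimura two-parameter model, d = −½ ln(1 − 2P − Q) − ¼ ln(1 − 2Q).
1 − 2P − Q = 0.454546, giving −½ ln(0.454546) = 0.394228.
1 − 2Q = 0.727272, giving −¼ ln(0.727272) = 0.079614.
d = 0.394228 + 0.079614 = 0.473842.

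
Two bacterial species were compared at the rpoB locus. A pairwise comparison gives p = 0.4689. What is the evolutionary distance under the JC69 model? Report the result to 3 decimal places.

0.736

d = −(3/4) ln(1 − 4p/3) = −0.75 ln(1 − 0.6252) = −0.75 ln(0.3748)
  = −0.75 × (-0.981363) = 0.736022 substitutions/site.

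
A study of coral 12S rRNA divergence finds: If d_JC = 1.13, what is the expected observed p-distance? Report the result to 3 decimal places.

p = (3/4)(1 − e^(−4d/3)) = 0.75 × (1 − e^(-1.506667)) = 0.75 × (1 − 0.221647) = 0.583765.

0.584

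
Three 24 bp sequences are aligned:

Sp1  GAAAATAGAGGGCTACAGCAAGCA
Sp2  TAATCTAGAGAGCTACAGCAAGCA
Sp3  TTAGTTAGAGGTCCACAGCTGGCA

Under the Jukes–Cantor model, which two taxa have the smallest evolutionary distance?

Sp1–Sp2: 4/24 differ, p = 0.167, d = 0.188.
Sp1–Sp3: 8/24 differ, p = 0.333, d = 0.441.
Sp2–Sp3: 8/24 differ, p = 0.333, d = 0.441.
The smallest distance is between Sp1 and Sp2.

Sp1 and Sp2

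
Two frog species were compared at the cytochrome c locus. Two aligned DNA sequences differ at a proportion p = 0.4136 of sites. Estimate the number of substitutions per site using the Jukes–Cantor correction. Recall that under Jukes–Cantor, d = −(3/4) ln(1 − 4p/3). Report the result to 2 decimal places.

d = −(3/4) ln(1 − 4p/3) = −0.75 ln(1 − 0.551467) = −0.75 ln(0.448533)
  = −0.75 × (-0.801773) = 0.601330 substitutions/site.

0.60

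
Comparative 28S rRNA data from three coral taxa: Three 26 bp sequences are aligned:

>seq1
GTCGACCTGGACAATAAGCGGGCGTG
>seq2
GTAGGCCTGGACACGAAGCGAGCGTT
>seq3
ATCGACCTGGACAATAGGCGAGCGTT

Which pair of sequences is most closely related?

seq1–seq2: 6/26 differ, p = 0.231, d = 0.276.
seq1–seq3: 4/26 differ, p = 0.154, d = 0.172.
seq2–seq3: 6/26 differ, p = 0.231, d = 0.276.
The smallest distance is between seq1 and seq3.

seq1 and seq3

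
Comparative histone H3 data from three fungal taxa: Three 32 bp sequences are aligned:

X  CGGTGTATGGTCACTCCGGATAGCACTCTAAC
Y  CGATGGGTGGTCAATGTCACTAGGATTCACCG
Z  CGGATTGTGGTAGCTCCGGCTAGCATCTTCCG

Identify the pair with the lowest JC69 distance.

X–Y: 15/32 differ, p = 0.469, d = 0.736.
X–Z: 12/32 differ, p = 0.375, d = 0.520.
Y–Z: 15/32 differ, p = 0.469, d = 0.736.
The smallest distance is between X and Z.

X and Z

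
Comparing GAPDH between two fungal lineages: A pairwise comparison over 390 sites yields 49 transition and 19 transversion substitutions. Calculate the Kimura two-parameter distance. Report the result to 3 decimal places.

P = 49/390 ≈ 0.125641 and Q = 19/390 ≈ 0.048718.
Under the Kimura two-parameter model, d = −½ ln(1 − 2P − Q) − ¼ ln(1 − 2Q).
1 − 2P − Q = 0.7, giving −½ ln(0.7) = 0.178337.
1 − 2Q = 0.902564, giving −¼ ln(0.902564) = 0.025629.
d = 0.178337 + 0.025629 = 0.203966.

0.204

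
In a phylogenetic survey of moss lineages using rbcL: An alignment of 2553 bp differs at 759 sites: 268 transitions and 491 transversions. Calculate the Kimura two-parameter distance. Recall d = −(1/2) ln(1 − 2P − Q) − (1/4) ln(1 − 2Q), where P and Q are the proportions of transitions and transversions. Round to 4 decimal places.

0.3787

P = 268/2553 ≈ 0.104975 and Q = 491/2553 ≈ 0.192323.
Under the Kimura two-parameter model, d = −½ ln(1 − 2P − Q) − ¼ ln(1 − 2Q).
1 − 2P − Q = 0.597727, giving −½ ln(0.597727) = 0.257311.
1 − 2Q = 0.615354, giving −¼ ln(0.615354) = 0.121389.
d = 0.257311 + 0.121389 = 0.378700.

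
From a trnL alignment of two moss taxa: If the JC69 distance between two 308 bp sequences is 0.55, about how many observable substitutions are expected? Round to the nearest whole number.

120

Invert JC69: p = (3/4)(1 − e^(−4d/3)) = 0.75 × (1 − e^(-0.733333)) = 0.75 × (1 − 0.480305) = 0.389771.
Expected differing sites = pL ≈ 0.389771 × 308 = 120.049468 ≈ 120.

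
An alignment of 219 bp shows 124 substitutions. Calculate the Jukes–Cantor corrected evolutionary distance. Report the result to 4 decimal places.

1.0547

p = 124/219 ≈ 0.56621.
d = −(3/4) ln(1 − 4p/3) = −0.75 ln(1 − 0.754947) = −0.75 ln(0.245053)
  = −0.75 × (-1.406281) = 1.054711 substitutions/site.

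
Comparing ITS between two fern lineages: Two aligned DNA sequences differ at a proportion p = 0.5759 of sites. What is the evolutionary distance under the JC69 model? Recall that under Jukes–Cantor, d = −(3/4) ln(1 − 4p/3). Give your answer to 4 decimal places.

1.0953

d = −(3/4) ln(1 − 4p/3) = −0.75 ln(1 − 0.767867) = −0.75 ln(0.232133)
  = −0.75 × (-1.460445) = 1.095334 substitutions/site.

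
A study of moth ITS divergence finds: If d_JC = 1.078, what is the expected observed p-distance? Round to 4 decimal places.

0.5718

p = (3/4)(1 − e^(−4d/3)) = 0.75 × (1 − e^(-1.437333)) = 0.75 × (1 − 0.237560) = 0.571830.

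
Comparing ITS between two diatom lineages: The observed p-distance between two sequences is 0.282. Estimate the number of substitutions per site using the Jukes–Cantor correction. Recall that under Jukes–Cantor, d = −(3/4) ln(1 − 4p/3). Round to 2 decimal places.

d = −(3/4) ln(1 − 4p/3) = −0.75 ln(1 − 0.376) = −0.75 ln(0.624)
  = −0.75 × (-0.471605) = 0.353704 substitutions/site.

0.35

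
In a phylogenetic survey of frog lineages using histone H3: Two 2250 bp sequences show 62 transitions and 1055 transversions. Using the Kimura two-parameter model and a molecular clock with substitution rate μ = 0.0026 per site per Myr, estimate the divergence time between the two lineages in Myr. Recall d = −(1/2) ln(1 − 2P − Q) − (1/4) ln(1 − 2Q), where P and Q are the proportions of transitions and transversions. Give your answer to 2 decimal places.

204.89

P = 62/2250 ≈ 0.027556 and Q = 1055/2250 ≈ 0.468889.
Under the Kimura two-parameter model, d = −½ ln(1 − 2P − Q) − ¼ ln(1 − 2Q).
1 − 2P − Q = 0.475999, giving −½ ln(0.475999) = 0.371170.
1 − 2Q = 0.062222, giving −¼ ln(0.062222) = 0.694262.
d = 0.371170 + 0.694262 = 1.065432.
Under a molecular clock d = 2μt, so t = d/(2μ) = 1.065432 / (2 × 0.0026) = 204.89 Myr.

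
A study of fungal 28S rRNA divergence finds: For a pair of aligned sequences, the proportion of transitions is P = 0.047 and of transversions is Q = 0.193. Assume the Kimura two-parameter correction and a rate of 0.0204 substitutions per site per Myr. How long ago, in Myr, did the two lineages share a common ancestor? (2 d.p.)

7.13

Under the Kimura two-parameter model, d = −½ ln(1 − 2P − Q) − ¼ ln(1 − 2Q).
1 − 2P − Q = 0.713, giving −½ ln(0.713) = 0.169137.
1 − 2Q = 0.614, giving −¼ ln(0.614) = 0.121940.
d = 0.169137 + 0.121940 = 0.291077.
Under a molecular clock d = 2μt, so t = d/(2μ) = 0.291077 / (2 × 0.0204) = 7.13 Myr.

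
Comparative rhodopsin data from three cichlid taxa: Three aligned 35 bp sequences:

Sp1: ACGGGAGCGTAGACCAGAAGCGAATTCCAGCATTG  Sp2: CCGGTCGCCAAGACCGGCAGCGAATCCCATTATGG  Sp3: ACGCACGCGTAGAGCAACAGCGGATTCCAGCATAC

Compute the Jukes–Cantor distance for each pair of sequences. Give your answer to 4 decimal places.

Sp1–Sp2: 11/35 sites differ → p ≈ 0.314286, d = −0.75 ln(1 − 0.419048) = 0.407315 ≈ 0.4073.
Sp1–Sp3: 9/35 sites differ → p ≈ 0.257143, d = −0.75 ln(1 − 0.342857) = 0.314890 ≈ 0.3149.
Sp2–Sp3: 14/35 sites differ → p = 0.4, d = −0.75 ln(1 − 0.533333) = 0.571605 ≈ 0.5716.

d(Sp1,Sp2) = 0.4073, d(Sp1,Sp3) = 0.3149, d(Sp2,Sp3) = 0.5716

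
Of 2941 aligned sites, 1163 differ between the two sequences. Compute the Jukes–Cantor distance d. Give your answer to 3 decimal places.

0.562

p = 1163/2941 ≈ 0.395444.
d = −(3/4) ln(1 − 4p/3) = −0.75 ln(1 − 0.527259) = −0.75 ln(0.472741)
  = −0.75 × (-0.749208) = 0.561906 substitutions/site.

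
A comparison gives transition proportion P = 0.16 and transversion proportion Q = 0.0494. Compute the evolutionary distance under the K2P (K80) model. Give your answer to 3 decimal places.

0.257

Under the Kimura two-parameter model, d = −½ ln(1 − 2P − Q) − ¼ ln(1 − 2Q).
1 − 2P − Q = 0.6306, giving −½ ln(0.6306) = 0.230542.
1 − 2Q = 0.9012, giving −¼ ln(0.9012) = 0.026007.
d = 0.230542 + 0.026007 = 0.256549.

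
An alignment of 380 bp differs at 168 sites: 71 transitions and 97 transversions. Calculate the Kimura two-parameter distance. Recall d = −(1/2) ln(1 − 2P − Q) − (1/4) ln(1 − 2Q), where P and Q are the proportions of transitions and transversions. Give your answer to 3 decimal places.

P = 71/380 ≈ 0.186842 and Q = 97/380 ≈ 0.255263.
Under the Kimura two-parameter model, d = −½ ln(1 − 2P − Q) − ¼ ln(1 − 2Q).
1 − 2P − Q = 0.371053, giving −½ ln(0.371053) = 0.495705.
1 − 2Q = 0.489474, giving −¼ ln(0.489474) = 0.178606.
d = 0.495705 + 0.178606 = 0.674311.

0.674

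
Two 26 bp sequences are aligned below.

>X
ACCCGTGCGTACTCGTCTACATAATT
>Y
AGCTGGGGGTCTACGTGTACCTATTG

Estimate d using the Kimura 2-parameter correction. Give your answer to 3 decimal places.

0.641

Of 26 sites, 2 differences are transitions and 9 are transversions, so P = 2/26 ≈ 0.076923 and Q = 9/26 ≈ 0.346154.
Under the Kimura two-parameter model, d = −½ ln(1 − 2P − Q) − ¼ ln(1 − 2Q).
1 − 2P − Q = 0.5, giving −½ ln(0.5) = 0.346574.
1 − 2Q = 0.307692, giving −¼ ln(0.307692) = 0.294664.
d = 0.346574 + 0.294664 = 0.641238.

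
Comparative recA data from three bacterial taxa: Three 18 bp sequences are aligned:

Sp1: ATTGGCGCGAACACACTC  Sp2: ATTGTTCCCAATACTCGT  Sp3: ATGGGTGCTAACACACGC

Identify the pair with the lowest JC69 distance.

Sp1–Sp2: 8/18 differ, p = 0.444, d = 0.673.
Sp1–Sp3: 4/18 differ, p = 0.222, d = 0.264.
Sp2–Sp3: 7/18 differ, p = 0.389, d = 0.548.
The smallest distance is between Sp1 and Sp3.

Sp1 and Sp3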